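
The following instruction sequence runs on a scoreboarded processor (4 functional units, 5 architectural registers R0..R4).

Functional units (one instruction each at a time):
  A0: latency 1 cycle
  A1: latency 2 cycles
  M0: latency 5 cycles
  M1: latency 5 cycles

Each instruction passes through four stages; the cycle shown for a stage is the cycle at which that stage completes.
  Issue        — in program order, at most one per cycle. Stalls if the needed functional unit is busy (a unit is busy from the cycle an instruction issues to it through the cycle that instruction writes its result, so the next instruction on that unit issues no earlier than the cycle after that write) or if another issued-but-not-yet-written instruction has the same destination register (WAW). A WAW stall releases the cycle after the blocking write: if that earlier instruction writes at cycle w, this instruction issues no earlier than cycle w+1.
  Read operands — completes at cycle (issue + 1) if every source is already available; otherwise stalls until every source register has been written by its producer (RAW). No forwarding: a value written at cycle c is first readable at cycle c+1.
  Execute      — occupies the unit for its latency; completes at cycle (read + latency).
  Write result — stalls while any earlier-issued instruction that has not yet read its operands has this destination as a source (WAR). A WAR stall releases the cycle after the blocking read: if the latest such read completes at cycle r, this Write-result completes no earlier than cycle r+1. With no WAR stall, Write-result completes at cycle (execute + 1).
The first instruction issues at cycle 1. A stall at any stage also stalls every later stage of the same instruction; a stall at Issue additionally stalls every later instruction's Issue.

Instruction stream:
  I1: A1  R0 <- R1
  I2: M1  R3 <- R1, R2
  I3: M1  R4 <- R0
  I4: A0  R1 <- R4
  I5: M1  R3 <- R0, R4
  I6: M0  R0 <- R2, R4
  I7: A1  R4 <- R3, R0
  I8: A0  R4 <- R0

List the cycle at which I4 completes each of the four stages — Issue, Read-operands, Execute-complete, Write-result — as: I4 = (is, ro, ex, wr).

I4 = (11, 18, 19, 20)

[I1] 1/2/4/5
[I2] 2/3/8/9
[I3] 10/11/16/17  (struct: M1 busy until I2 writes@9)
[I4] 11/18/19/20  (RAW R4: wait I3 write@17)
[I5] 18/19/24/25  (struct: M1 busy until I3 writes@17)
[I6] 19/20/25/26
[I7] 20/27/29/30  (RAW R0: wait I6 write@26)
[I8] 31/32/33/34  (WAW R4: wait I7 write@30)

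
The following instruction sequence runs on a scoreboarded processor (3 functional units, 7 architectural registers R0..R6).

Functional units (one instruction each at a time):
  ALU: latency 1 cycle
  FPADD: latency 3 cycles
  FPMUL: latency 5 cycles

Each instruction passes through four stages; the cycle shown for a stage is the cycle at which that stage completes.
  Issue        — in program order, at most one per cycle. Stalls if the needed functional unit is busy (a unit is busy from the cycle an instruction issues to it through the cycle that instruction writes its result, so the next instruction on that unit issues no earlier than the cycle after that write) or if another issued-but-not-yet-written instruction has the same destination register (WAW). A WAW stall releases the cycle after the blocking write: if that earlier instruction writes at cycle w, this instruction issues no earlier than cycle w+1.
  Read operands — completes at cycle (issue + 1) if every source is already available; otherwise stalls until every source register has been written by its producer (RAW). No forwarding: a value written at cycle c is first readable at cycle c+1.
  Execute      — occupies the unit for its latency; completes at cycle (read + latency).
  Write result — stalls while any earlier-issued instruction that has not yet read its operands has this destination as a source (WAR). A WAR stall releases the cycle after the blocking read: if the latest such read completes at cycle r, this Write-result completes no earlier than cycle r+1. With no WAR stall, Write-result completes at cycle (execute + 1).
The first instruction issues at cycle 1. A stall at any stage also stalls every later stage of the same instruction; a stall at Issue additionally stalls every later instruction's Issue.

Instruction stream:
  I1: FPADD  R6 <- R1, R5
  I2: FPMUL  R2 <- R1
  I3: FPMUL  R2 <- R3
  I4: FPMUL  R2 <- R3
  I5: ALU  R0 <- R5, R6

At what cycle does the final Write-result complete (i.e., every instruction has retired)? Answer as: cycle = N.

cycle = 25

cycle 1: issue I1 (FPADD)
cycle 2: I1 read-ops · issue I2 (FPMUL)
cycle 3: I2 read-ops
cycle 5: I1 finished on FPADD
cycle 6: I1→R6
cycle 8: I2 finished on FPMUL
cycle 9: I2→R2
cycle 10: issue I3 (FPMUL)
cycle 11: I3 read-ops
cycle 16: I3 finished on FPMUL
cycle 17: I3→R2
cycle 18: issue I4 (FPMUL)
cycle 19: I4 read-ops · issue I5 (ALU)
cycle 20: I5 read-ops
cycle 21: I5 finished on ALU
cycle 22: I5→R0
cycle 24: I4 finished on FPMUL
cycle 25: I4→R2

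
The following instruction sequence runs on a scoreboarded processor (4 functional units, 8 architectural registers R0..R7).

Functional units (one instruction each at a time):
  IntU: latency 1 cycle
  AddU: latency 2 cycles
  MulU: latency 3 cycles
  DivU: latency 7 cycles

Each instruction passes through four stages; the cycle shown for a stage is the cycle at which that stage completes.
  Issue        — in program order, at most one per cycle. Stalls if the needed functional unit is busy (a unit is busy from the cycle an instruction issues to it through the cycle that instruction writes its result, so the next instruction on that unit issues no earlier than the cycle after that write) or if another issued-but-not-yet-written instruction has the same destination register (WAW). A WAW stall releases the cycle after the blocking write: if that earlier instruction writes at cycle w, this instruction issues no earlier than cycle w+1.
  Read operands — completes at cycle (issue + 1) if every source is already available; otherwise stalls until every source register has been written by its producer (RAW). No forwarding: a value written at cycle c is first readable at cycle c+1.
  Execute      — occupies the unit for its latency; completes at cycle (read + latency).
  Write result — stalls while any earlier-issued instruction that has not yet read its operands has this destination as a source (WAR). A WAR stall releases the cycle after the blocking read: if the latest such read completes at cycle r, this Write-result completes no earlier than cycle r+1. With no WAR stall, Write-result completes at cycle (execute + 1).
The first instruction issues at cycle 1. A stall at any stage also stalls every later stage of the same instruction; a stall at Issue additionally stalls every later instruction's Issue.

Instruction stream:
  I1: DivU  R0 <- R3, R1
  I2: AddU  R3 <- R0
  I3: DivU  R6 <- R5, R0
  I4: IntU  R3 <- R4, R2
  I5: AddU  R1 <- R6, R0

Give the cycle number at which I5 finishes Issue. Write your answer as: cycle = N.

cycle = 16

I1  is:1  ro:2  ex:9  wr:10
I2  is:2  ro:11  ex:13  wr:14  — RAW R0: wait I1 write@10
I3  is:11  ro:12  ex:19  wr:20  — struct: DivU busy until I1 writes@10
I4  is:15  ro:16  ex:17  wr:18  — WAW R3: wait I2 write@14
I5  is:16  ro:21  ex:23  wr:24  — RAW R6: wait I3 write@20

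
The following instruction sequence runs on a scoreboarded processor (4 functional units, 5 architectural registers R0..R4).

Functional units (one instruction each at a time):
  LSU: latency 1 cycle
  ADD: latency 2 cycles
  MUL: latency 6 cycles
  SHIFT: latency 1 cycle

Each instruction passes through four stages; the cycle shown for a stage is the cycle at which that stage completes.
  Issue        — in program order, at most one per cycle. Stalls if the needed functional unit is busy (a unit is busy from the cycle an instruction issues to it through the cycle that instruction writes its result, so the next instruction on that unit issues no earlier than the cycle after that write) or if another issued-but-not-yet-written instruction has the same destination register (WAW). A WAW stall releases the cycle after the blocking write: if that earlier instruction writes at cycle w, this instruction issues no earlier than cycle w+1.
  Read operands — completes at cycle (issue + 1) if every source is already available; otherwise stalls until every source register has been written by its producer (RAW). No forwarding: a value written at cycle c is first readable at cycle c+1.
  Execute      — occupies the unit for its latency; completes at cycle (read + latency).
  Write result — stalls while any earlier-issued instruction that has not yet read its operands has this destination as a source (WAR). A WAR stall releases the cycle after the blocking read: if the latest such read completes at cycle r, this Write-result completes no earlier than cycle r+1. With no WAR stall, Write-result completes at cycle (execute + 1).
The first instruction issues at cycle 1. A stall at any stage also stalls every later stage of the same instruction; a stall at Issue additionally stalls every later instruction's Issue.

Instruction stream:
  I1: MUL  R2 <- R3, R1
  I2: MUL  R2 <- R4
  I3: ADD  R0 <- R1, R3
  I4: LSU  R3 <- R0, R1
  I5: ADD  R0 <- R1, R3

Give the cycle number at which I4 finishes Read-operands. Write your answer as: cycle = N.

[I1] 1/2/8/9
[I2] 10/11/17/18  (struct: MUL busy until I1 writes@9)
[I3] 11/12/14/15
[I4] 12/16/17/18  (RAW R0: wait I3 write@15)
[I5] 16/19/21/22  (struct: ADD busy until I3 writes@15; RAW R3: wait I4 write@18)

cycle = 16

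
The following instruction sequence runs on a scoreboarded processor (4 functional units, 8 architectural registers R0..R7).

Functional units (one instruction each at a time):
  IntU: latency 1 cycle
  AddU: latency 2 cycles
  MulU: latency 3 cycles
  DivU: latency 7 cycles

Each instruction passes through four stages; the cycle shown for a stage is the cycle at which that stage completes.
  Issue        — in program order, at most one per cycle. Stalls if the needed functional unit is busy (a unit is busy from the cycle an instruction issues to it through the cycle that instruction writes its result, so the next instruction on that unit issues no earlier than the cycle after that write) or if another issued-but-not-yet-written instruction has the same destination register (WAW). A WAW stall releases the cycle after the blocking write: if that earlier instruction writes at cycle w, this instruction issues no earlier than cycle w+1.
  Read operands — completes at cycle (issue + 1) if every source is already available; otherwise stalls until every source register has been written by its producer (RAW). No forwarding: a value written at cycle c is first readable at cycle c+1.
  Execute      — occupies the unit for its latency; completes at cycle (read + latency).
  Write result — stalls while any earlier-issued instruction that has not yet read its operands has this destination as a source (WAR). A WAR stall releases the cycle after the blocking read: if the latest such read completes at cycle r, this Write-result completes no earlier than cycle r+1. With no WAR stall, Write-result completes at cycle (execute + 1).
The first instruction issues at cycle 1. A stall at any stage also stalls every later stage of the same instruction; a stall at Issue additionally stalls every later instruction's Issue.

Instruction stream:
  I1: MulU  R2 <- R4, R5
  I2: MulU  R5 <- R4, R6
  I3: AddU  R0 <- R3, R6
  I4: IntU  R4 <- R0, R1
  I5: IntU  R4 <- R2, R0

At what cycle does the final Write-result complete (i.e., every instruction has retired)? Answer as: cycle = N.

cycle = 19

I1 -> (1, 2, 5, 6)
I2 -> (7, 8, 11, 12)  // struct: MulU busy until I1 writes@6
I3 -> (8, 9, 11, 12)
I4 -> (9, 13, 14, 15)  // RAW R0: wait I3 write@12
I5 -> (16, 17, 18, 19)  // struct: IntU busy until I4 writes@15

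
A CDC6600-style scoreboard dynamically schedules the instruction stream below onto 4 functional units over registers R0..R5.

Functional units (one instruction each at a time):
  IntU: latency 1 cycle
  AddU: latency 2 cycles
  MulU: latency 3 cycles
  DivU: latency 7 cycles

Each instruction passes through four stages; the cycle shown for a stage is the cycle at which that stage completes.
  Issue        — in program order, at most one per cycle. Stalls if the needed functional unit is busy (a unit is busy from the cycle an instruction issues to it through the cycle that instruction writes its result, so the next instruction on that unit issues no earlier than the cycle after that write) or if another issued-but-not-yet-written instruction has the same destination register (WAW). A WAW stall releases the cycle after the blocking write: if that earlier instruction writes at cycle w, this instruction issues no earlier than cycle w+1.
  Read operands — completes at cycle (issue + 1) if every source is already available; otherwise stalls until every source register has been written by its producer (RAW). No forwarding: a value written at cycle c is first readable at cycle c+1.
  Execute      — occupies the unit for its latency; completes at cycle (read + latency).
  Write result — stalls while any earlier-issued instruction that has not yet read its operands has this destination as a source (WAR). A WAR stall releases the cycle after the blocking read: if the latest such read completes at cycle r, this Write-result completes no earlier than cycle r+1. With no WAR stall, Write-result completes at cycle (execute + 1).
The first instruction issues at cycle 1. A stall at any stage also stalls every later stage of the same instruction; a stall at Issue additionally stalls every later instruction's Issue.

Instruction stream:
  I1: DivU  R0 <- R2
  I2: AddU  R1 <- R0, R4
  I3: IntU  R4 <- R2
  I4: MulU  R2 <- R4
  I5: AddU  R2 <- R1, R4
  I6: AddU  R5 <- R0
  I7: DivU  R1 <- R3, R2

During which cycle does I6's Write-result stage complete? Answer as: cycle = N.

[I1] 1/2/9/10
[I2] 2/11/13/14  (RAW R0: wait I1 write@10)
[I3] 3/4/5/12  (WAR R4: wait I2 read@11)
[I4] 4/13/16/17  (RAW R4: wait I3 write@12)
[I5] 18/19/21/22  (WAW R2: wait I4 write@17)
[I6] 23/24/26/27  (struct: AddU busy until I5 writes@22)
[I7] 24/25/32/33

cycle = 27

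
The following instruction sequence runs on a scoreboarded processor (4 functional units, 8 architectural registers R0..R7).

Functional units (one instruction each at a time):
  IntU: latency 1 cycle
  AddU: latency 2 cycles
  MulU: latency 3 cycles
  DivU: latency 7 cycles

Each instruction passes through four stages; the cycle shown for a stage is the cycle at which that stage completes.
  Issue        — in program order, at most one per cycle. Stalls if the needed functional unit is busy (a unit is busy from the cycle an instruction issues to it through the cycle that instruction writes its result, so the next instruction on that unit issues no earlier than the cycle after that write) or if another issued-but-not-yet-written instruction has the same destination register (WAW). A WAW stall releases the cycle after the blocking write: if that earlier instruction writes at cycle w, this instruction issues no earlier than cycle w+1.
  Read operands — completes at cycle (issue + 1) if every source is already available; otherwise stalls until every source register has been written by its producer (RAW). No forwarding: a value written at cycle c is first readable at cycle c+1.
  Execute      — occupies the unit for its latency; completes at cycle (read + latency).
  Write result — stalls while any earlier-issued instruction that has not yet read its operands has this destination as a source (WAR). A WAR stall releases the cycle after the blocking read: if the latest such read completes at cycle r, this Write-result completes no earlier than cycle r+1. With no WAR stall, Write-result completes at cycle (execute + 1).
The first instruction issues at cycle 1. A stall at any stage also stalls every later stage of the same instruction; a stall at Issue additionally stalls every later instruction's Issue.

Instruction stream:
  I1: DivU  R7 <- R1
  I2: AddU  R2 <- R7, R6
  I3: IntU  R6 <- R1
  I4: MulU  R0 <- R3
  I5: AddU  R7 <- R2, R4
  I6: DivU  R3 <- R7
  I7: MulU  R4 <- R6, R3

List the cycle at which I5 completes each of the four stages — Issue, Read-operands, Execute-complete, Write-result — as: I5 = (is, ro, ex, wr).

t=1  I1 issues→DivU
t=2  I1 reads · I2 issues→AddU
t=3  I3 issues→IntU
t=4  I3 reads · I4 issues→MulU
t=5  I3 exec-done · I4 reads
t=8  I4 exec-done
t=9  I1 exec-done · I4 writes R0
t=10  I1 writes R7
t=11  I2 reads
t=12  I3 writes R6
t=13  I2 exec-done
t=14  I2 writes R2
t=15  I5 issues→AddU
t=16  I5 reads · I6 issues→DivU
t=17  I7 issues→MulU
t=18  I5 exec-done
t=19  I5 writes R7
t=20  I6 reads
t=27  I6 exec-done
t=28  I6 writes R3
t=29  I7 reads
t=32  I7 exec-done
t=33  I7 writes R4

I5 = (15, 16, 18, 19)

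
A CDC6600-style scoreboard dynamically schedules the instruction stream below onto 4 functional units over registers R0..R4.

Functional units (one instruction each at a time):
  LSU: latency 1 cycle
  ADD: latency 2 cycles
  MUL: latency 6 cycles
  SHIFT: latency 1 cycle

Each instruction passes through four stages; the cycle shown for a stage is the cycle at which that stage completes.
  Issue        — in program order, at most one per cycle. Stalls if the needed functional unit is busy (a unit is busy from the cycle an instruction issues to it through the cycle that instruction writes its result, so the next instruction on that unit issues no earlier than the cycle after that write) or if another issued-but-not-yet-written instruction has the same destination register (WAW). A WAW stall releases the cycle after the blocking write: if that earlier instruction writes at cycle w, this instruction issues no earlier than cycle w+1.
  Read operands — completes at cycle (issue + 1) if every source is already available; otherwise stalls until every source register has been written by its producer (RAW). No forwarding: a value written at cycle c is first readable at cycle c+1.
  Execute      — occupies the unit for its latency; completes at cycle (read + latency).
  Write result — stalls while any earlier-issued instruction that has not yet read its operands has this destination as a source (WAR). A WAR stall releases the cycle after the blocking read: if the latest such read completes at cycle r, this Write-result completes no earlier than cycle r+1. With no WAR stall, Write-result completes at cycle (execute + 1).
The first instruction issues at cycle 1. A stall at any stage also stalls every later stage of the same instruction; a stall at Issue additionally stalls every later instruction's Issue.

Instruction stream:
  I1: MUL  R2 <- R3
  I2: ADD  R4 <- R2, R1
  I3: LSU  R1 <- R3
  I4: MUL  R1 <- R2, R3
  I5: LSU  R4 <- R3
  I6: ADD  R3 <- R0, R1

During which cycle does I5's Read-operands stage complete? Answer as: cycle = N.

cycle = 15

[1] I1 dispatched to MUL
[2] I1 operands ready · I2 dispatched to ADD
[3] I3 dispatched to LSU
[4] I3 operands ready
[5] I3 complete
[8] I1 complete
[9] R2←I1
[10] I2 operands ready
[11] R1←I3
[12] I2 complete · I4 dispatched to MUL
[13] R4←I2 · I4 operands ready
[14] I5 dispatched to LSU
[15] I5 operands ready · I6 dispatched to ADD
[16] I5 complete
[17] R4←I5
[19] I4 complete
[20] R1←I4
[21] I6 operands ready
[23] I6 complete
[24] R3←I6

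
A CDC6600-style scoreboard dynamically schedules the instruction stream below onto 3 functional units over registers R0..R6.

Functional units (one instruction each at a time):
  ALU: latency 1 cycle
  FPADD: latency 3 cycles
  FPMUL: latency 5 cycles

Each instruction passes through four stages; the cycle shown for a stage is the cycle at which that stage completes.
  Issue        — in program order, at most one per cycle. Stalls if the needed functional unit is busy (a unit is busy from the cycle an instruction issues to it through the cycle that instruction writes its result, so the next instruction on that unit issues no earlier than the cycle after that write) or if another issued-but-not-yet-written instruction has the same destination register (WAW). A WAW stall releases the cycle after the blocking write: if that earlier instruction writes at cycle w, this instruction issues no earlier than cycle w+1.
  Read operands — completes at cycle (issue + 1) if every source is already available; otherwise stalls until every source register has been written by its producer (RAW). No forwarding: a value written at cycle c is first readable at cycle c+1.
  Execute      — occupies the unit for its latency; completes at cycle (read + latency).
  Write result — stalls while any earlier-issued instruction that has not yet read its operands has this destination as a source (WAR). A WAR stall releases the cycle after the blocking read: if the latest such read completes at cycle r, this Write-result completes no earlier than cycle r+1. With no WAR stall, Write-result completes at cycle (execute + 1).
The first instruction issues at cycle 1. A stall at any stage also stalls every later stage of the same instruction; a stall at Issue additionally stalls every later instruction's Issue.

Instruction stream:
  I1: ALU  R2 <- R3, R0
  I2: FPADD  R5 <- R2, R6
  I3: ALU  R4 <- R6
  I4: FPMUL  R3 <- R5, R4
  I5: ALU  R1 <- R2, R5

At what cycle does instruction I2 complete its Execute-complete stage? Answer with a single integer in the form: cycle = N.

1) issue 1, read 2, done 3, write 4
2) issue 2, read 5, done 8, write 9  <RAW R2: wait I1 write@4>
3) issue 5, read 6, done 7, write 8  <struct: ALU busy until I1 writes@4>
4) issue 6, read 10, done 15, write 16  <RAW R5: wait I2 write@9>
5) issue 9, read 10, done 11, write 12  <struct: ALU busy until I3 writes@8>

cycle = 8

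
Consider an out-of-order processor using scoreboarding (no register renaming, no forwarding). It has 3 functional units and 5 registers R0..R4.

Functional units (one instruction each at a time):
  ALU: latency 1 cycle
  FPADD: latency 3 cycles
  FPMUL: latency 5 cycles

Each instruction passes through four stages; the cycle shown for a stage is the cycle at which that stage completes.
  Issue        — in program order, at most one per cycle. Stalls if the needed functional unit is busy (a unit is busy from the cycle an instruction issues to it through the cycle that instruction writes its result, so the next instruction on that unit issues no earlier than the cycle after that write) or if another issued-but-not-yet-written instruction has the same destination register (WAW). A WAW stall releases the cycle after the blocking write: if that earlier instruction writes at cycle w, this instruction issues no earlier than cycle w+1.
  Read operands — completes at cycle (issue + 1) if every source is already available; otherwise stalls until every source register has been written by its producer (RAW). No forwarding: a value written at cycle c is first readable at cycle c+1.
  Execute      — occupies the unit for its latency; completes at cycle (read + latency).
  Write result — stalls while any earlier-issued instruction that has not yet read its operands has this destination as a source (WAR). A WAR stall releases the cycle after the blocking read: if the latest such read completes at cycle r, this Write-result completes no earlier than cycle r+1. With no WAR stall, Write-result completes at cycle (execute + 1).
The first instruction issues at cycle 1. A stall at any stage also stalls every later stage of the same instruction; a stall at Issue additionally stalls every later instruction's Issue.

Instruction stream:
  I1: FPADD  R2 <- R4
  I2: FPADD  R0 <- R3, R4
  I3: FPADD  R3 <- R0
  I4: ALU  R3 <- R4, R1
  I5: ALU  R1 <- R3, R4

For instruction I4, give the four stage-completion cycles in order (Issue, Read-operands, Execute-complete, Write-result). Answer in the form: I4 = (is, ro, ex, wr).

I4 = (19, 20, 21, 22)

[1] issue I1 (FPADD)
[2] I1 read-ops
[5] I1 finished on FPADD
[6] I1→R2
[7] issue I2 (FPADD)
[8] I2 read-ops
[11] I2 finished on FPADD
[12] I2→R0
[13] issue I3 (FPADD)
[14] I3 read-ops
[17] I3 finished on FPADD
[18] I3→R3
[19] issue I4 (ALU)
[20] I4 read-ops
[21] I4 finished on ALU
[22] I4→R3
[23] issue I5 (ALU)
[24] I5 read-ops
[25] I5 finished on ALU
[26] I5→R1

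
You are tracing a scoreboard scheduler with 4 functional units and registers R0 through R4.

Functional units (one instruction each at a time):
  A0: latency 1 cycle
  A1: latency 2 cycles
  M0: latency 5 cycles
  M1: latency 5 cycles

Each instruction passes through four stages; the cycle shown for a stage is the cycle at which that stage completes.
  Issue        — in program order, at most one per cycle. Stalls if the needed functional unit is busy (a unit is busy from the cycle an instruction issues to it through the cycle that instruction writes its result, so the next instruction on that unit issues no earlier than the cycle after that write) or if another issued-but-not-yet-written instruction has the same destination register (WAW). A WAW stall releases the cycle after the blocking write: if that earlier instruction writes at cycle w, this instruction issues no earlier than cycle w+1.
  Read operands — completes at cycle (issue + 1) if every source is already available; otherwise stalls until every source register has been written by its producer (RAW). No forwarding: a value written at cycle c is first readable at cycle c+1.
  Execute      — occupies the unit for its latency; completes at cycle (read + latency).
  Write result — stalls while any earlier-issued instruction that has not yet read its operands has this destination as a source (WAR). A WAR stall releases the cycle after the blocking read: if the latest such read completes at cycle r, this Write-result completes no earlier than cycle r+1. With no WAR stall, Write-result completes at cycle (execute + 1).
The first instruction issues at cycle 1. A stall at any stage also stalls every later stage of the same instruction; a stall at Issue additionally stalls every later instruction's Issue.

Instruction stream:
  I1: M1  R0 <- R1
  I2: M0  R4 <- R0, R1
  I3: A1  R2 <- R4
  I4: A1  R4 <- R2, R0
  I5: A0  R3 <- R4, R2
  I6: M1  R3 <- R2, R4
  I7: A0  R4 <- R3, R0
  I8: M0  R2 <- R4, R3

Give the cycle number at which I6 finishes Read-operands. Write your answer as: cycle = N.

cycle = 29

t=1  I1 dispatched to M1
t=2  I1 operands ready; I2 dispatched to M0
t=3  I3 dispatched to A1
t=7  I1 complete
t=8  R0←I1
t=9  I2 operands ready
t=14  I2 complete
t=15  R4←I2
t=16  I3 operands ready
t=18  I3 complete
t=19  R2←I3
t=20  I4 dispatched to A1
t=21  I4 operands ready; I5 dispatched to A0
t=23  I4 complete
t=24  R4←I4
t=25  I5 operands ready
t=26  I5 complete
t=27  R3←I5
t=28  I6 dispatched to M1
t=29  I6 operands ready; I7 dispatched to A0
t=30  I8 dispatched to M0
t=34  I6 complete
t=35  R3←I6
t=36  I7 operands ready
t=37  I7 complete
t=38  R4←I7
t=39  I8 operands ready
t=44  I8 complete
t=45  R2←I8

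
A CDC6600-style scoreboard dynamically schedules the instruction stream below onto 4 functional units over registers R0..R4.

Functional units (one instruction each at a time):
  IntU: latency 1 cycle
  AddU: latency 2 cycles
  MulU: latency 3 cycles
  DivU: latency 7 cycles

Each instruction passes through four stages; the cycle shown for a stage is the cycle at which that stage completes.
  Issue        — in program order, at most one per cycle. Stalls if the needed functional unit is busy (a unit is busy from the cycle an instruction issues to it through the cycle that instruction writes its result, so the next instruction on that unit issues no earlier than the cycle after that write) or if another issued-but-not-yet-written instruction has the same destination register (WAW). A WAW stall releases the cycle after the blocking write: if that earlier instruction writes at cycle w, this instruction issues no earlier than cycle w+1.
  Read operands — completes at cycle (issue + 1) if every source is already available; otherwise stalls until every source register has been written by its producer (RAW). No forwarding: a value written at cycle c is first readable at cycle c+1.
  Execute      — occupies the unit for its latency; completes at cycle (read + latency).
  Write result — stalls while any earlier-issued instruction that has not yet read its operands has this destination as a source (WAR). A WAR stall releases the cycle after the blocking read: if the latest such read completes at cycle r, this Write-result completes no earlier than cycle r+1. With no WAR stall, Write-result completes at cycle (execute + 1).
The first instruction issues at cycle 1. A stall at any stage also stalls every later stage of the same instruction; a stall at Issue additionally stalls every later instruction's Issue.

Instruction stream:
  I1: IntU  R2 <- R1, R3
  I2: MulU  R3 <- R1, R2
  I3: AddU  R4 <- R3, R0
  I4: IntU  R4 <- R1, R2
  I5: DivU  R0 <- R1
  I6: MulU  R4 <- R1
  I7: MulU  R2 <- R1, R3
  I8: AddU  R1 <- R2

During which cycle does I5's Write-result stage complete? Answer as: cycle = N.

cycle = 24

  I1 | 1 | 2 | 3 | 4
  I2 | 2 | 5 | 8 | 9   RAW R2: wait I1 write@4
  I3 | 3 | 10 | 12 | 13   RAW R3: wait I2 write@9
  I4 | 14 | 15 | 16 | 17   WAW R4: wait I3 write@13
  I5 | 15 | 16 | 23 | 24
  I6 | 18 | 19 | 22 | 23   WAW R4: wait I4 write@17
  I7 | 24 | 25 | 28 | 29   struct: MulU busy until I6 writes@23
  I8 | 25 | 30 | 32 | 33   RAW R2: wait I7 write@29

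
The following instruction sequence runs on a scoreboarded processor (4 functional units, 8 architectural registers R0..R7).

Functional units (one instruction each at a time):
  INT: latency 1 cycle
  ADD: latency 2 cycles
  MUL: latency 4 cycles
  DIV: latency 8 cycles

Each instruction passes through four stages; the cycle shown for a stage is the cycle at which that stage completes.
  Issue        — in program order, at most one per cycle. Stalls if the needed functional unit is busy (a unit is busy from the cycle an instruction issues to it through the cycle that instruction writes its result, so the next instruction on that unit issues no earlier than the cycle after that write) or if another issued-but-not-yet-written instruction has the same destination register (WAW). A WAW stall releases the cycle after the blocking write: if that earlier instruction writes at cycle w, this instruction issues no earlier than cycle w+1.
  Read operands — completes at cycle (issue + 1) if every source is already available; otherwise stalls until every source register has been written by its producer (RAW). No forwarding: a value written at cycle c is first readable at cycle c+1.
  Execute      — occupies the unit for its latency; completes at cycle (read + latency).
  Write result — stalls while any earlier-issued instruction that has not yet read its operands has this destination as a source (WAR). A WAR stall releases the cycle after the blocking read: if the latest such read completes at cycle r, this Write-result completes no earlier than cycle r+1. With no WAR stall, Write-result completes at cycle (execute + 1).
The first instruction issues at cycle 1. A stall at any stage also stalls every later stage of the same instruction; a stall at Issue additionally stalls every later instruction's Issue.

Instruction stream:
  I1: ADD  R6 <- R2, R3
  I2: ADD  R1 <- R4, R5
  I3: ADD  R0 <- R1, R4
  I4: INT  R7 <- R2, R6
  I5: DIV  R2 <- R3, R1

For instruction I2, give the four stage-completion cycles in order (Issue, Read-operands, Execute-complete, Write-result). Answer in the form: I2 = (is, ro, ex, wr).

I2 = (6, 7, 9, 10)

cycle 1: I1 dispatched to ADD
cycle 2: I1 operands ready
cycle 4: I1 complete
cycle 5: R6←I1
cycle 6: I2 dispatched to ADD
cycle 7: I2 operands ready
cycle 9: I2 complete
cycle 10: R1←I2
cycle 11: I3 dispatched to ADD
cycle 12: I3 operands ready · I4 dispatched to INT
cycle 13: I4 operands ready · I5 dispatched to DIV
cycle 14: I3 complete · I4 complete · I5 operands ready
cycle 15: R0←I3 · R7←I4
cycle 22: I5 complete
cycle 23: R2←I5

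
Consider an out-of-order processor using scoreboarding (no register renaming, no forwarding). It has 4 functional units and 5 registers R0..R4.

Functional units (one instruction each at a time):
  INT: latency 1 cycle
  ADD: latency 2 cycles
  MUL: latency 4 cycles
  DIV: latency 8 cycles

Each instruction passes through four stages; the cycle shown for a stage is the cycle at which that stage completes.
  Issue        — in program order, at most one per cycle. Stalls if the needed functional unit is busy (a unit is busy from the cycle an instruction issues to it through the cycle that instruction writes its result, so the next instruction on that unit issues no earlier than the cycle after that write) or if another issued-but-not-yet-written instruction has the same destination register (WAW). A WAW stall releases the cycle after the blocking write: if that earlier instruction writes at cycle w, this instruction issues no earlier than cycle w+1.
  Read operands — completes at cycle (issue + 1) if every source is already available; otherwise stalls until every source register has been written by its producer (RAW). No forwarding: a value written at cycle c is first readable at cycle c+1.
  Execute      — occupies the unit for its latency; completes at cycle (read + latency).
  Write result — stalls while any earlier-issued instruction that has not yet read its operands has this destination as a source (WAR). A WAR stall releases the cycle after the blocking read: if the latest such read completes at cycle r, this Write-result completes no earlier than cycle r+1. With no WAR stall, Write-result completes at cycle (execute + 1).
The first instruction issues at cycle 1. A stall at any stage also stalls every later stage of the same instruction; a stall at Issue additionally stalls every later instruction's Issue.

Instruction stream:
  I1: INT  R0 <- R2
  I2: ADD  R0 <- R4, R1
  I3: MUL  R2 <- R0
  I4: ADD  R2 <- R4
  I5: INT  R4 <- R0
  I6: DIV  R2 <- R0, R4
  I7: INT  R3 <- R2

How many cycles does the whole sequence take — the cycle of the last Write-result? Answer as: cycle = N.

cycle = 34

c1: I1→INT
c2: I1 RO
c3: I1 EX
c4: I1 WR R0
c5: I2→ADD
c6: I2 RO · I3→MUL
c8: I2 EX
c9: I2 WR R0
c10: I3 RO
c14: I3 EX
c15: I3 WR R2
c16: I4→ADD
c17: I4 RO · I5→INT
c18: I5 RO
c19: I4 EX · I5 EX
c20: I4 WR R2 · I5 WR R4
c21: I6→DIV
c22: I6 RO · I7→INT
c30: I6 EX
c31: I6 WR R2
c32: I7 RO
c33: I7 EX
c34: I7 WR R3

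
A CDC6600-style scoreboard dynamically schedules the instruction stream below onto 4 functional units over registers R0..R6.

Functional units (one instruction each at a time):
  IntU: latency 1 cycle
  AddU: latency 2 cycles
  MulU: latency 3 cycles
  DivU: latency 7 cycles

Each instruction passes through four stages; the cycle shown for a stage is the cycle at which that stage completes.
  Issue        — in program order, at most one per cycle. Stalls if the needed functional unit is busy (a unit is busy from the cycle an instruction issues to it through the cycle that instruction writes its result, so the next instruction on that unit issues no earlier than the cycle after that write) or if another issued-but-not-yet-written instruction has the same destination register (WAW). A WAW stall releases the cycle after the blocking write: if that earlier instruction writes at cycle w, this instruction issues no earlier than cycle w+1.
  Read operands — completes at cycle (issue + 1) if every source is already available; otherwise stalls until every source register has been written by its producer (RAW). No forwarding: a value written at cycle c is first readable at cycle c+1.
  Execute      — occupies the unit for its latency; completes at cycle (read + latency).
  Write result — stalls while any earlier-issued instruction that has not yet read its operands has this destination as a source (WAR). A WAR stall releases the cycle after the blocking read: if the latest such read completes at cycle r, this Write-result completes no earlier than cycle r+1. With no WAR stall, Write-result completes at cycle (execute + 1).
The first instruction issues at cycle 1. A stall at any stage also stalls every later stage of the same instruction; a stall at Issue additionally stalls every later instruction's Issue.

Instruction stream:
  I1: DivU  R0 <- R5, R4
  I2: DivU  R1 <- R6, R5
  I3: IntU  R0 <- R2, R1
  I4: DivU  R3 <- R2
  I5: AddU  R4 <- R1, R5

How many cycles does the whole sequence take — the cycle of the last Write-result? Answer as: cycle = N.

cycle = 30

1) issue 1, read 2, done 9, write 10
2) issue 11, read 12, done 19, write 20  <struct: DivU busy until I1 writes@10>
3) issue 12, read 21, done 22, write 23  <RAW R1: wait I2 write@20>
4) issue 21, read 22, done 29, write 30  <struct: DivU busy until I2 writes@20>
5) issue 22, read 23, done 25, write 26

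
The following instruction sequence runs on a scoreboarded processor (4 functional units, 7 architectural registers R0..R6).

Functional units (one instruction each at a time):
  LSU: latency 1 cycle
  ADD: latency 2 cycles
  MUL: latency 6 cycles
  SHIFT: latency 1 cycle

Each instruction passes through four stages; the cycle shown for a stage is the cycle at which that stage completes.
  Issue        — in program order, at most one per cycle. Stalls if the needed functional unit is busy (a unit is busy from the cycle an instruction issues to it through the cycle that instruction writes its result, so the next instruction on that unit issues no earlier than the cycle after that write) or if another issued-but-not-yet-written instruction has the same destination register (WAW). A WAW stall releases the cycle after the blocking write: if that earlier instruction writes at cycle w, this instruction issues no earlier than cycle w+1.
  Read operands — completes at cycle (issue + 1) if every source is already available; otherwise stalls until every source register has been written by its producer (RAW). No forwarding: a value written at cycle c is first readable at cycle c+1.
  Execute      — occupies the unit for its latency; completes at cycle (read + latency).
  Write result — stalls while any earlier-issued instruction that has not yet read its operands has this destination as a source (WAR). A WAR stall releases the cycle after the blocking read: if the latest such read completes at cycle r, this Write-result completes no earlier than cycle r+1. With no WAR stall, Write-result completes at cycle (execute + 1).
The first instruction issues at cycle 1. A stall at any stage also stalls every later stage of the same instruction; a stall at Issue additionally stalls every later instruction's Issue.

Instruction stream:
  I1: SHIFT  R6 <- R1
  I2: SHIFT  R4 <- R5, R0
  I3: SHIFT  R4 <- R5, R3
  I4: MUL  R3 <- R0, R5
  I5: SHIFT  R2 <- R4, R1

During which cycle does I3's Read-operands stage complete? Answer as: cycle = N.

cycle = 10

t=1  I1→SHIFT
t=2  I1 RO
t=3  I1 EX
t=4  I1 WR R6
t=5  I2→SHIFT
t=6  I2 RO
t=7  I2 EX
t=8  I2 WR R4
t=9  I3→SHIFT
t=10  I3 RO | I4→MUL
t=11  I3 EX | I4 RO
t=12  I3 WR R4
t=13  I5→SHIFT
t=14  I5 RO
t=15  I5 EX
t=16  I5 WR R2
t=17  I4 EX
t=18  I4 WR R3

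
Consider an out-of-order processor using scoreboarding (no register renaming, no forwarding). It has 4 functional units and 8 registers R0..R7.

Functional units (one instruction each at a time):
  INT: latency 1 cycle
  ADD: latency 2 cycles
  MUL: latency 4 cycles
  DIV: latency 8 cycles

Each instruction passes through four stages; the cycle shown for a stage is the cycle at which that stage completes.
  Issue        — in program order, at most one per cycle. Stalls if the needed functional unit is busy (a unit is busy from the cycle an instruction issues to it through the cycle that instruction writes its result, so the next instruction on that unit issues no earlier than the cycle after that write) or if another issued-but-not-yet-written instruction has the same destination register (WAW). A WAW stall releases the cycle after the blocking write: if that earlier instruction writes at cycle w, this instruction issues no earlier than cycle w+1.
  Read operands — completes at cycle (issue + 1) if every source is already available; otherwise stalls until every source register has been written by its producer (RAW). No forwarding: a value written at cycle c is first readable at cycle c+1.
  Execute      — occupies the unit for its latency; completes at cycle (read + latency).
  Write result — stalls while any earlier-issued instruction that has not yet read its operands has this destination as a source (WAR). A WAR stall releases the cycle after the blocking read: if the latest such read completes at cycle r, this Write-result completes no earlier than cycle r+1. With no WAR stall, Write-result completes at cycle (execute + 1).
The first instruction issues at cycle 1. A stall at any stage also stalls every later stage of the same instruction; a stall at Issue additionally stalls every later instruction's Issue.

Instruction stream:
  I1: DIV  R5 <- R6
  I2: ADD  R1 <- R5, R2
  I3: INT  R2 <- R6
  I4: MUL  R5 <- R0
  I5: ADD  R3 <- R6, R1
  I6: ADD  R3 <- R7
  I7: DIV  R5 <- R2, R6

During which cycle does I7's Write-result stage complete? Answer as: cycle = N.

cycle = 32

  I1 | 1 | 2 | 10 | 11
  I2 | 2 | 12 | 14 | 15   RAW R5: wait I1 write@11
  I3 | 3 | 4 | 5 | 13   WAR R2: wait I2 read@12
  I4 | 12 | 13 | 17 | 18   WAW R5: wait I1 write@11
  I5 | 16 | 17 | 19 | 20   struct: ADD busy until I2 writes@15
  I6 | 21 | 22 | 24 | 25   struct: ADD busy until I5 writes@20
  I7 | 22 | 23 | 31 | 32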